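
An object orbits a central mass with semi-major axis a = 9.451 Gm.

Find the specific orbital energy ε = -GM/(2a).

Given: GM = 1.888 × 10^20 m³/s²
a = 9.451 Gm = 9.451 × 10^9 m
GM = 1.888 × 10^20 m³/s²
2a = 1.8902 × 10^10 m
ε = −GM/(2a) = -9.98836 × 10^9 J/kg ≈ -9.988 GJ/kg

Final answer: -9.988 GJ/kg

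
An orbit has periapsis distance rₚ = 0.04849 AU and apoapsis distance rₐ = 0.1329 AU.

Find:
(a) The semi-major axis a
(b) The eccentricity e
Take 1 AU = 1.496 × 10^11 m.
rₚ = 0.04849 AU = 7.2541 × 10^9 m
rₐ = 0.1329 AU = 1.98818 × 10^10 m
(a) a = (rₚ + rₐ)/2 = 1.3568 × 10^10 m ≈ 0.09069 AU
(b) e = (rₐ − rₚ)/(rₐ + rₚ) = (1.26277 × 10^10) / (2.71359 × 10^10) = 0.465351

Final answer:
(a) a = 0.09069 AU
(b) e = 0.4654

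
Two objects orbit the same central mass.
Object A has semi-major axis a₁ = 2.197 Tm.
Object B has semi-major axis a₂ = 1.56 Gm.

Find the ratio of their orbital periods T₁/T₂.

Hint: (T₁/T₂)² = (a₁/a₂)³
a₁ = 2.197 Tm = 2.197 × 10^12 m
a₂ = 1.56 Gm = 1.56 × 10^9 m
a₁/a₂ = 1408.33
T₁/T₂ = (a₁/a₂)^(3/2) = (1408.33)^1.5 = 52851.6

Final answer: T₁/T₂ = 5.285 × 10^4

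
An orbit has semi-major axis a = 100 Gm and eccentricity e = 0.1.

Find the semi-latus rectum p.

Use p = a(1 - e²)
a = 100 Gm = 1 × 10^11 m
e = 0.1,  e² = 0.01,  1 − e² = 0.99
p = a(1 − e²) = 1 × 10^11 m × 0.99 = 9.9 × 10^10 m ≈ 99 Gm

Final answer: p = 99 Gm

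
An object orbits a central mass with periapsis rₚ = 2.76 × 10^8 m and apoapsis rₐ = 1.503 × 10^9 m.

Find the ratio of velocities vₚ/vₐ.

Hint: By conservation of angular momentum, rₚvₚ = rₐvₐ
rₚ = 2.76 × 10^8 m
rₐ = 1.503 × 10^9 m
rₚvₚ = rₐvₐ  ⇒  vₚ/vₐ = rₐ/rₚ
vₚ/vₐ = (1.503 × 10^9) / (2.76 × 10^8) = 5.44565

Final answer: vₚ/vₐ = 5.446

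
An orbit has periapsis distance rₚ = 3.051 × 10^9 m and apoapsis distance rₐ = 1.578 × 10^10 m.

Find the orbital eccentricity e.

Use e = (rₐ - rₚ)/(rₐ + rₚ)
rₚ = 3.051 × 10^9 m
rₐ = 1.578 × 10^10 m
rₐ − rₚ = 1.2729 × 10^10 m
rₐ + rₚ = 1.8831 × 10^10 m
e = (rₐ − rₚ)/(rₐ + rₚ) = 0.67596

Final answer: e = 0.676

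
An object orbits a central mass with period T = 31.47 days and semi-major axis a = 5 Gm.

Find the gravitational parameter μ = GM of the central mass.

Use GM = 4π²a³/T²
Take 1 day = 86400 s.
T = 31.47 days = 2.71901 × 10^6 s
a = 5 Gm = 5 × 10^9 m
a³ = 1.25 × 10^29 m³
T² = 7.393 × 10^12 s²
GM = 4π² × (1.25 × 10^29) / (7.393 × 10^12) = 6.67496 × 10^17 m³/s²
GM ≈ 6.675 × 10^17 m³/s²

Final answer: GM = 6.675 × 10^17 m³/s²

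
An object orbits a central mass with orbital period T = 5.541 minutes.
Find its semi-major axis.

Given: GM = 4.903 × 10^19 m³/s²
T = 5.541 minutes = 332.46 s
GM = 4.903 × 10^19 m³/s²
Kepler's third law: a³ = GM T² / (4π²)
T² = 110530 s²
a³ = (4.903 × 10^19) × 110530 / (4π²) = 1.37272 × 10^23 m³
a = (a³)^(1/3) = 5.15854 × 10^7 m ≈ 5.159 × 10^7 m

Final answer: 5.159 × 10^7 m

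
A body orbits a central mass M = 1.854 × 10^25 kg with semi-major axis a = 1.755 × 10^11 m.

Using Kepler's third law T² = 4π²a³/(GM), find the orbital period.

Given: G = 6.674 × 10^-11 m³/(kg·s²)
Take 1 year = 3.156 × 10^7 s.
M = 1.854 × 10^25 kg
GM = G × M = 6.674 × 10^-11 × 1.854 × 10^25 = 1.23736 × 10^15 m³/s²
a = 1.755 × 10^11 m
a³ = 5.40544 × 10^33 m³
T = 2π √(a³/GM) = 2π √((5.40544 × 10^33) / (1.23736 × 10^15)) = 2π × 2.0901 × 10^9 s
T = 1.31325 × 10^10 s ≈ 416.1 years

Final answer: 416.1 years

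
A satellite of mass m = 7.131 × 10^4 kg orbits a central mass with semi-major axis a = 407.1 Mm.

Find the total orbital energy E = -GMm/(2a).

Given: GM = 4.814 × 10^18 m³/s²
a = 407.1 Mm = 4.071 × 10^8 m
GM = 4.814 × 10^18 m³/s²
2a = 8.142 × 10^8 m
GMm = 4.814 × 10^18 × 71310 = 3.43286 × 10^23 m³·kg/s²
E = −GMm/(2a) = -4.21624 × 10^14 J ≈ -421.6 TJ

Final answer: -421.6 TJ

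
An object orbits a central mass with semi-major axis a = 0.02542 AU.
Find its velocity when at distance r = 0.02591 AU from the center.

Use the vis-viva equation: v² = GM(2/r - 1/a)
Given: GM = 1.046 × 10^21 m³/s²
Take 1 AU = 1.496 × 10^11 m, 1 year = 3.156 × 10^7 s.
a = 0.02542 AU = 3.80283 × 10^9 m
r = 0.02591 AU = 3.87614 × 10^9 m
GM = 1.046 × 10^21 m³/s²
2/r − 1/a = 5.15978 × 10^-10 − 2.62962 × 10^-10 = 2.53016 × 10^-10 m⁻¹
v² = GM (2/r − 1/a) = 2.64655 × 10^11 m²/s²
v = 514446 m/s ≈ 108.5 AU/year

Final answer: 108.5 AU/year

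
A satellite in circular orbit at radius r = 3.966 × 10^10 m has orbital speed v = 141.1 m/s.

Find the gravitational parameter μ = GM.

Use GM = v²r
r = 3.966 × 10^10 m
v = 141.1 m/s
v² = 19909.2 m²/s²
GM = v²r = 19909.2 × 3.966 × 10^10 = 7.89599 × 10^14 m³/s²
GM ≈ 7.896 × 10^14 m³/s²

Final answer: GM = 7.896 × 10^14 m³/s²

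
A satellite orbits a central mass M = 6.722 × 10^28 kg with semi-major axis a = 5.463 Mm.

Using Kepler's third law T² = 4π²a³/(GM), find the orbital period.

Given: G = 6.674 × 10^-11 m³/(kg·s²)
M = 6.722 × 10^28 kg
GM = G × M = 6.674 × 10^-11 × 6.722 × 10^28 = 4.48626 × 10^18 m³/s²
a = 5.463 Mm = 5.463 × 10^6 m
a³ = 1.6304 × 10^20 m³
T = 2π √(a³/GM) = 2π √((1.6304 × 10^20) / (4.48626 × 10^18)) = 2π × 6.02843 s
T = 37.8778 s ≈ 37.88 seconds

Final answer: 37.88 seconds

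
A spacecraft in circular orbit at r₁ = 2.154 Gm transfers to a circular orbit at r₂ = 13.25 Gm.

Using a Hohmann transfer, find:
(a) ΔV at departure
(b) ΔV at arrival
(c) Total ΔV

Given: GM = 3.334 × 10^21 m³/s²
r₁ = 2.154 Gm = 2.154 × 10^9 m
r₂ = 13.25 Gm = 1.325 × 10^10 m
GM = 3.334 × 10^21 m³/s²
Transfer ellipse: a_t = (r₁ + r₂)/2 = 7.702 × 10^9 m
Circular speed at r₁: v₁ = √(GM/r₁) = 1.24411 × 10^6 m/s
Transfer speed at r₁ (periapsis): v₁ₜ = √(GM(2/r₁ − 1/a_t)) = 1.6318 × 10^6 m/s
(a) ΔV₁ = v₁ₜ − v₁ = 387684 m/s ≈ 387.7 km/s
Circular speed at r₂: v₂ = √(GM/r₂) = 501620 m/s
Transfer speed at r₂ (apoapsis): v₂ₜ = √(GM(2/r₂ − 1/a_t)) = 265275 m/s
(b) ΔV₂ = v₂ − v₂ₜ = 236345 m/s ≈ 236.3 km/s
(c) ΔV_total = ΔV₁ + ΔV₂ = 624029 m/s ≈ 624 km/s

Final answer:
(a) ΔV₁ = 387.7 km/s
(b) ΔV₂ = 236.3 km/s
(c) ΔV_total = 624 km/s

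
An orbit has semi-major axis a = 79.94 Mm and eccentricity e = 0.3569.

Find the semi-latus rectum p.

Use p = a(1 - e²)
a = 79.94 Mm = 7.994 × 10^7 m
e = 0.3569,  e² = 0.127378,  1 − e² = 0.872622
p = a(1 − e²) = 7.994 × 10^7 m × 0.872622 = 6.97574 × 10^7 m ≈ 69.76 Mm

Final answer: p = 69.76 Mm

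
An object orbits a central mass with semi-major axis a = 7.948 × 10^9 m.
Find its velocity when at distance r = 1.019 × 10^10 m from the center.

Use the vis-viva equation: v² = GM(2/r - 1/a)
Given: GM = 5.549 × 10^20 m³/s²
a = 7.948 × 10^9 m
r = 1.019 × 10^10 m
GM = 5.549 × 10^20 m³/s²
2/r − 1/a = 1.96271 × 10^-10 − 1.25818 × 10^-10 = 7.0453 × 10^-11 m⁻¹
v² = GM (2/r − 1/a) = 3.90944 × 10^10 m²/s²
v = 197723 m/s ≈ 197.7 km/s

Final answer: 197.7 km/s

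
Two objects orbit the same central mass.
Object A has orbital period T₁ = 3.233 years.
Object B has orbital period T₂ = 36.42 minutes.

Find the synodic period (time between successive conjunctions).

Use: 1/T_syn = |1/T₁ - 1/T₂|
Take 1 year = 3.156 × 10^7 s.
T₁ = 3.233 years = 1.02033 × 10^8 s
T₂ = 36.42 minutes = 2185.2 s
1/T₁ = 9.8007 × 10^-9 s⁻¹
1/T₂ = 0.000457624 s⁻¹
|1/T₁ − 1/T₂| = 0.000457614 s⁻¹
T_syn = 1 / |1/T₁ − 1/T₂| = 2185.25 s ≈ 36.42 minutes

Final answer: T_syn = 36.42 minutes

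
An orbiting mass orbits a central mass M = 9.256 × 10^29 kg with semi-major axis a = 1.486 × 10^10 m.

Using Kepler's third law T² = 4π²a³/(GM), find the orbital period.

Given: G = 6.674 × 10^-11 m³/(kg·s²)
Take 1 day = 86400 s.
M = 9.256 × 10^29 kg
GM = G × M = 6.674 × 10^-11 × 9.256 × 10^29 = 6.17745 × 10^19 m³/s²
a = 1.486 × 10^10 m
a³ = 3.28138 × 10^30 m³
T = 2π √(a³/GM) = 2π √((3.28138 × 10^30) / (6.17745 × 10^19)) = 2π × 230475 s
T = 1.44812 × 10^6 s ≈ 16.76 days

Final answer: 16.76 days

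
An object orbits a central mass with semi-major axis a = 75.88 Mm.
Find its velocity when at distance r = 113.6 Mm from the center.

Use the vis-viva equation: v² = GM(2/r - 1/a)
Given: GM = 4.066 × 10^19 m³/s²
a = 75.88 Mm = 7.588 × 10^7 m
r = 113.6 Mm = 1.136 × 10^8 m
GM = 4.066 × 10^19 m³/s²
2/r − 1/a = 1.76056 × 10^-8 − 1.31787 × 10^-8 = 4.42693 × 10^-9 m⁻¹
v² = GM (2/r − 1/a) = 1.79999 × 10^11 m²/s²
v = 424263 m/s ≈ 424.3 km/s

Final answer: 424.3 km/s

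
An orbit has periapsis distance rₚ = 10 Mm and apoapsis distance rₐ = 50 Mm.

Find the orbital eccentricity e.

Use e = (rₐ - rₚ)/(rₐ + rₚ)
rₚ = 10 Mm = 1 × 10^7 m
rₐ = 50 Mm = 5 × 10^7 m
rₐ − rₚ = 4 × 10^7 m
rₐ + rₚ = 6 × 10^7 m
e = (rₐ − rₚ)/(rₐ + rₚ) = 0.666667

Final answer: e = 0.6667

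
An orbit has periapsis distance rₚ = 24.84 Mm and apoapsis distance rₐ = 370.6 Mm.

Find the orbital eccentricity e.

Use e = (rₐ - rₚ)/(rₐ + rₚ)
rₚ = 24.84 Mm = 2.484 × 10^7 m
rₐ = 370.6 Mm = 3.706 × 10^8 m
rₐ − rₚ = 3.4576 × 10^8 m
rₐ + rₚ = 3.9544 × 10^8 m
e = (rₐ − rₚ)/(rₐ + rₚ) = 0.874368

Final answer: e = 0.8744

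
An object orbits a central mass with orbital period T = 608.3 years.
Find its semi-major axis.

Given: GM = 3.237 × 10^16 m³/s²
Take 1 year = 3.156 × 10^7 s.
T = 608.3 years = 1.91979 × 10^10 s
GM = 3.237 × 10^16 m³/s²
Kepler's third law: a³ = GM T² / (4π²)
T² = 3.68561 × 10^20 s²
a³ = (3.237 × 10^16) × (3.68561 × 10^20) / (4π²) = 3.02199 × 10^35 m³
a = (a³)^(1/3) = 6.71064 × 10^11 m ≈ 671.1 Gm

Final answer: 671.1 Gm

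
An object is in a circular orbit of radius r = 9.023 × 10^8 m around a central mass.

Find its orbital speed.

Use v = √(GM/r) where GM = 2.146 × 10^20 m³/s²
r = 9.023 × 10^8 m
GM = 2.146 × 10^20 m³/s²
GM/r = (2.146 × 10^20) / (9.023 × 10^8) = 2.37837 × 10^11 m²/s²
v = √(GM/r) = 487685 m/s ≈ 487.7 km/s

Final answer: 487.7 km/s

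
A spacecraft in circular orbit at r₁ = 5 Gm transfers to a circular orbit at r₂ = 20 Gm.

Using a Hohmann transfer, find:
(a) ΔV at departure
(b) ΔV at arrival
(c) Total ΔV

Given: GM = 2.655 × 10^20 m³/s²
r₁ = 5 Gm = 5 × 10^9 m
r₂ = 20 Gm = 2 × 10^10 m
GM = 2.655 × 10^20 m³/s²
Transfer ellipse: a_t = (r₁ + r₂)/2 = 1.25 × 10^10 m
Circular speed at r₁: v₁ = √(GM/r₁) = 230434 m/s
Transfer speed at r₁ (periapsis): v₁ₜ = √(GM(2/r₁ − 1/a_t)) = 291479 m/s
(a) ΔV₁ = v₁ₜ − v₁ = 61044.6 m/s ≈ 61.04 km/s
Circular speed at r₂: v₂ = √(GM/r₂) = 115217 m/s
Transfer speed at r₂ (apoapsis): v₂ₜ = √(GM(2/r₂ − 1/a_t)) = 72869.7 m/s
(b) ΔV₂ = v₂ − v₂ₜ = 42347.4 m/s ≈ 42.35 km/s
(c) ΔV_total = ΔV₁ + ΔV₂ = 103392 m/s ≈ 103.4 km/s

Final answer:
(a) ΔV₁ = 61.04 km/s
(b) ΔV₂ = 42.35 km/s
(c) ΔV_total = 103.4 km/s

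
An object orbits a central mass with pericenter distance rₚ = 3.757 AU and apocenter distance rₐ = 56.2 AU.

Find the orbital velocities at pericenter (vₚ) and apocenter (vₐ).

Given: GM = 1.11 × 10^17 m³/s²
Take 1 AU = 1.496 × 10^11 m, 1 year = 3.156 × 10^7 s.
rₚ = 3.757 AU = 5.62047 × 10^11 m
rₐ = 56.2 AU = 8.40752 × 10^12 m
GM = 1.11 × 10^17 m³/s²
a = (rₚ + rₐ)/2 = 4.48478 × 10^12 m
Vis-viva: v² = GM (2/r − 1/a)
vₚ² = 1.11 × 10^17 × (3.55842 × 10^-12 − 2.22976 × 10^-13) = 370234 m²/s²
vₚ = 608.469 m/s ≈ 0.1284 AU/year
vₐ² = 1.11 × 10^17 × (2.37882 × 10^-13 − 2.22976 × 10^-13) = 1654.57 m²/s²
vₐ = 40.6765 m/s ≈ 40.68 m/s

Final answer: vₚ = 0.1284 AU/year, vₐ = 40.68 m/s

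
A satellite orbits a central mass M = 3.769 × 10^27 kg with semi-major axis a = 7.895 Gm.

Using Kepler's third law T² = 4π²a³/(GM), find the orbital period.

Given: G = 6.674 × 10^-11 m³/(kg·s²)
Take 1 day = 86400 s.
M = 3.769 × 10^27 kg
GM = G × M = 6.674 × 10^-11 × 3.769 × 10^27 = 2.51543 × 10^17 m³/s²
a = 7.895 Gm = 7.895 × 10^9 m
a³ = 4.92103 × 10^29 m³
T = 2π √(a³/GM) = 2π √((4.92103 × 10^29) / (2.51543 × 10^17)) = 2π × 1.39869 × 10^6 s
T = 8.78824 × 10^6 s ≈ 101.7 days

Final answer: 101.7 days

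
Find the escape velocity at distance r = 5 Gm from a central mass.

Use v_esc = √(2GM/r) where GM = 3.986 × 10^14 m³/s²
r = 5 Gm = 5 × 10^9 m
GM = 3.986 × 10^14 m³/s²
2GM/r = 2 × (3.986 × 10^14) / (5 × 10^9) = 159440 m²/s²
v_esc = √(2GM/r) = 399.299 m/s ≈ 399.3 m/s

Final answer: 399.3 m/s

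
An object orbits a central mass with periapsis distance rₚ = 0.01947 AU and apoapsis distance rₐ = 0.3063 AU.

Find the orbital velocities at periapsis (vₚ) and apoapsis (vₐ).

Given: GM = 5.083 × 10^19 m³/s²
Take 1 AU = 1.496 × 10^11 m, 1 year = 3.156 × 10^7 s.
rₚ = 0.01947 AU = 2.91271 × 10^9 m
rₐ = 0.3063 AU = 4.58225 × 10^10 m
GM = 5.083 × 10^19 m³/s²
a = (rₚ + rₐ)/2 = 2.43676 × 10^10 m
Vis-viva: v² = GM (2/r − 1/a)
vₚ² = 5.083 × 10^19 × (6.86645 × 10^-10 − 4.10381 × 10^-11) = 3.28162 × 10^10 m²/s²
vₚ = 181152 m/s ≈ 38.22 AU/year
vₐ² = 5.083 × 10^19 × (4.36467 × 10^-11 − 4.10381 × 10^-11) = 1.32595 × 10^8 m²/s²
vₐ = 11515 m/s ≈ 2.429 AU/year

Final answer: vₚ = 38.22 AU/year, vₐ = 2.429 AU/year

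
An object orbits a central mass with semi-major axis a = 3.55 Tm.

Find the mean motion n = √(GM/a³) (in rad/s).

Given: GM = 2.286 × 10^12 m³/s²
a = 3.55 Tm = 3.55 × 10^12 m
GM = 2.286 × 10^12 m³/s²
a³ = 4.47389 × 10^37 m³
GM/a³ = (2.286 × 10^12) / (4.47389 × 10^37) = 5.10965 × 10^-26 s⁻²
n = √(GM/a³) = 2.26045 × 10^-13 rad/s ≈ 2.26 × 10^-13 rad/s

Final answer: n = 2.26 × 10^-13 rad/s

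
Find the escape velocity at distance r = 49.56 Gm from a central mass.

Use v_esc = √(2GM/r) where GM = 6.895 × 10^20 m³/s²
r = 49.56 Gm = 4.956 × 10^10 m
GM = 6.895 × 10^20 m³/s²
2GM/r = 2 × (6.895 × 10^20) / (4.956 × 10^10) = 2.78249 × 10^10 m²/s²
v_esc = √(2GM/r) = 166808 m/s ≈ 166.8 km/s

Final answer: 166.8 km/s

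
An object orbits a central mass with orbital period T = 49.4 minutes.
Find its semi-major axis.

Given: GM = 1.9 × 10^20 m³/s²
T = 49.4 minutes = 2964 s
GM = 1.9 × 10^20 m³/s²
Kepler's third law: a³ = GM T² / (4π²)
T² = 8.7853 × 10^6 s²
a³ = (1.9 × 10^20) × (8.7853 × 10^6) / (4π²) = 4.22815 × 10^25 m³
a = (a³)^(1/3) = 3.48377 × 10^8 m ≈ 348.4 Mm

Final answer: 348.4 Mm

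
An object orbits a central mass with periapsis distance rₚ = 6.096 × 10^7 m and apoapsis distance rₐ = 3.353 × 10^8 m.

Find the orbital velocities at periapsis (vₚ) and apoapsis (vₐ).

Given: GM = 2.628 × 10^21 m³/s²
rₚ = 6.096 × 10^7 m
rₐ = 3.353 × 10^8 m
GM = 2.628 × 10^21 m³/s²
a = (rₚ + rₐ)/2 = 1.9813 × 10^8 m
Vis-viva: v² = GM (2/r − 1/a)
vₚ² = 2.628 × 10^21 × (3.28084 × 10^-8 − 5.04719 × 10^-9) = 7.29565 × 10^13 m²/s²
vₚ = 8.54146 × 10^6 m/s ≈ 8541 km/s
vₐ² = 2.628 × 10^21 × (5.96481 × 10^-9 − 5.04719 × 10^-9) = 2.4115 × 10^12 m²/s²
vₐ = 1.5529 × 10^6 m/s ≈ 1553 km/s

Final answer: vₚ = 8541 km/s, vₐ = 1553 km/s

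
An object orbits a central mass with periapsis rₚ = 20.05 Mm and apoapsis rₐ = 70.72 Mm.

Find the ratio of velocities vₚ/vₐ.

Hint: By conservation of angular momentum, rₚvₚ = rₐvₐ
rₚ = 20.05 Mm = 2.005 × 10^7 m
rₐ = 70.72 Mm = 7.072 × 10^7 m
rₚvₚ = rₐvₐ  ⇒  vₚ/vₐ = rₐ/rₚ
vₚ/vₐ = (7.072 × 10^7) / (2.005 × 10^7) = 3.52718

Final answer: vₚ/vₐ = 3.527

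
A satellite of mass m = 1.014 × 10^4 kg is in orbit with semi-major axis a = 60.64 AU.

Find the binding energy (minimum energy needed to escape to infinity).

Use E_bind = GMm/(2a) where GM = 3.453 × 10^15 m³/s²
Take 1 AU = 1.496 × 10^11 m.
a = 60.64 AU = 9.07174 × 10^12 m
GM = 3.453 × 10^15 m³/s²
m = 1.014 × 10^4 kg
GMm = 3.453 × 10^15 × 10140 = 3.50134 × 10^19 m³·kg/s²
2a = 1.81435 × 10^13 m
E_bind = GMm/(2a) = 1.92981 × 10^6 J ≈ 1.93 MJ

Final answer: 1.93 MJ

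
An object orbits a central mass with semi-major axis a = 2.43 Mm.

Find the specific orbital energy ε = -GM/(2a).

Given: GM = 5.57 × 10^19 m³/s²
a = 2.43 Mm = 2.43 × 10^6 m
GM = 5.57 × 10^19 m³/s²
2a = 4.86 × 10^6 m
ε = −GM/(2a) = -1.14609 × 10^13 J/kg ≈ -1.146 × 10^4 GJ/kg

Final answer: -1.146 × 10^4 GJ/kg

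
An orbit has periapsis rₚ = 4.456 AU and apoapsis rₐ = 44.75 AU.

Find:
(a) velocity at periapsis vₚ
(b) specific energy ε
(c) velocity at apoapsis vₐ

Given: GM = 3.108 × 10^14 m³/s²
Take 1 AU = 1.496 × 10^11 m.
rₚ = 4.456 AU = 6.66618 × 10^11 m
rₐ = 44.75 AU = 6.6946 × 10^12 m
GM = 3.108 × 10^14 m³/s²
a = (rₚ + rₐ)/2 = 3.68061 × 10^12 m
e = (rₐ − rₚ)/(rₐ + rₚ) = (6.02798 × 10^12) / (7.36122 × 10^12) = 0.818884
(a) vₚ² = GM (2/rₚ − 1/a) = 3.108 × 10^14 × (3.00022 × 10^-12 − 2.71694 × 10^-13) = 848.026 m²/s²;  vₚ = 29.1209 m/s ≈ 29.12 m/s
(b) 2a = 7.36122 × 10^12 m;  ε = −GM/(2a) = -42.2213 J/kg ≈ -42.22 J/kg
(c) vₐ² = GM (2/rₐ − 1/a) = 3.108 × 10^14 × (2.98748 × 10^-13 − 2.71694 × 10^-13) = 8.4084 m²/s²;  vₐ = 2.89972 m/s ≈ 2.9 m/s

Final answer:
(a) velocity at periapsis vₚ = 29.12 m/s
(b) specific energy ε = -42.22 J/kg
(c) velocity at apoapsis vₐ = 2.9 m/s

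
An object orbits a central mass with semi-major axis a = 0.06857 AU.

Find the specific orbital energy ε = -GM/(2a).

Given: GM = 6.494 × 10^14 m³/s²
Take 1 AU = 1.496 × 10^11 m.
a = 0.06857 AU = 1.02581 × 10^10 m
GM = 6.494 × 10^14 m³/s²
2a = 2.05161 × 10^10 m
ε = −GM/(2a) = -31653.1 J/kg ≈ -31.65 kJ/kg

Final answer: -31.65 kJ/kg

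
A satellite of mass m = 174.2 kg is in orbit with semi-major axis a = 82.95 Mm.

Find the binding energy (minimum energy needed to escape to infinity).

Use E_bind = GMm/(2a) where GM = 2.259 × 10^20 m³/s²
a = 82.95 Mm = 8.295 × 10^7 m
GM = 2.259 × 10^20 m³/s²
m = 174.2 kg
GMm = 2.259 × 10^20 × 174.2 = 3.93518 × 10^22 m³·kg/s²
2a = 1.659 × 10^8 m
E_bind = GMm/(2a) = 2.37202 × 10^14 J ≈ 237.2 TJ

Final answer: 237.2 TJ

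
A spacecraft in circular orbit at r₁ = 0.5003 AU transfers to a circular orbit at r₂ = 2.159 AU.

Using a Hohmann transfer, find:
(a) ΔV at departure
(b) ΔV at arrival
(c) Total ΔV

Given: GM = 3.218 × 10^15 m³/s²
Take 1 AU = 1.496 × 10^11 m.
r₁ = 0.5003 AU = 7.48449 × 10^10 m
r₂ = 2.159 AU = 3.22986 × 10^11 m
GM = 3.218 × 10^15 m³/s²
Transfer ellipse: a_t = (r₁ + r₂)/2 = 1.98916 × 10^11 m
Circular speed at r₁: v₁ = √(GM/r₁) = 207.354 m/s
Transfer speed at r₁ (periapsis): v₁ₜ = √(GM(2/r₁ − 1/a_t)) = 264.222 m/s
(a) ΔV₁ = v₁ₜ − v₁ = 56.8686 m/s ≈ 56.87 m/s
Circular speed at r₂: v₂ = √(GM/r₂) = 99.8162 m/s
Transfer speed at r₂ (apoapsis): v₂ₜ = √(GM(2/r₂ − 1/a_t)) = 61.2276 m/s
(b) ΔV₂ = v₂ − v₂ₜ = 38.5885 m/s ≈ 38.59 m/s
(c) ΔV_total = ΔV₁ + ΔV₂ = 95.4571 m/s ≈ 95.46 m/s

Final answer:
(a) ΔV₁ = 56.87 m/s
(b) ΔV₂ = 38.59 m/s
(c) ΔV_total = 95.46 m/s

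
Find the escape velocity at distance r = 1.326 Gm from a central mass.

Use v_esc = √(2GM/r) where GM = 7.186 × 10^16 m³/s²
r = 1.326 Gm = 1.326 × 10^9 m
GM = 7.186 × 10^16 m³/s²
2GM/r = 2 × (7.186 × 10^16) / (1.326 × 10^9) = 1.08386 × 10^8 m²/s²
v_esc = √(2GM/r) = 10410.9 m/s ≈ 10.41 km/s

Final answer: 10.41 km/s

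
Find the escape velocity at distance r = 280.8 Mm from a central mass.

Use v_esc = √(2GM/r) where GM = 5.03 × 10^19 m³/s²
r = 280.8 Mm = 2.808 × 10^8 m
GM = 5.03 × 10^19 m³/s²
2GM/r = 2 × (5.03 × 10^19) / (2.808 × 10^8) = 3.58262 × 10^11 m²/s²
v_esc = √(2GM/r) = 598550 m/s ≈ 598.6 km/s

Final answer: 598.6 km/s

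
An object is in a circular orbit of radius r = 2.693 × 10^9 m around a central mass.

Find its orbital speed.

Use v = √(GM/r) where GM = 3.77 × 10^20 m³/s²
r = 2.693 × 10^9 m
GM = 3.77 × 10^20 m³/s²
GM/r = (3.77 × 10^20) / (2.693 × 10^9) = 1.39993 × 10^11 m²/s²
v = √(GM/r) = 374156 m/s ≈ 374.2 km/s

Final answer: 374.2 km/s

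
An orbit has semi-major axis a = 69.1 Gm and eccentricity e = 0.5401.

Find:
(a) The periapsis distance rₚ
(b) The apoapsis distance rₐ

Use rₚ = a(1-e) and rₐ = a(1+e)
a = 69.1 Gm = 6.91 × 10^10 m
e = 0.5401:  1 − e = 0.4599,  1 + e = 1.5401
(a) rₚ = a(1 − e) = 6.91 × 10^10 m × 0.4599 = 3.17791 × 10^10 m ≈ 31.78 Gm
(b) rₐ = a(1 + e) = 6.91 × 10^10 m × 1.5401 = 1.06421 × 10^11 m ≈ 106.4 Gm

Final answer:
(a) rₚ = 31.78 Gm
(b) rₐ = 106.4 Gm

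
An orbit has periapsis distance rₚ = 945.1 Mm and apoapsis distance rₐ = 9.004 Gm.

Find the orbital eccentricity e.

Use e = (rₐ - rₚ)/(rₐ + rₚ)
rₚ = 945.1 Mm = 9.451 × 10^8 m
rₐ = 9.004 Gm = 9.004 × 10^9 m
rₐ − rₚ = 8.0589 × 10^9 m
rₐ + rₚ = 9.9491 × 10^9 m
e = (rₐ − rₚ)/(rₐ + rₚ) = 0.810013

Final answer: e = 0.81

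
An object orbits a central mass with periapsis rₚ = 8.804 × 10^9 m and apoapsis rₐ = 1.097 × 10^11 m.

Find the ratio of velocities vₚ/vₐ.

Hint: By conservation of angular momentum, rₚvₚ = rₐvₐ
rₚ = 8.804 × 10^9 m
rₐ = 1.097 × 10^11 m
rₚvₚ = rₐvₐ  ⇒  vₚ/vₐ = rₐ/rₚ
vₚ/vₐ = (1.097 × 10^11) / (8.804 × 10^9) = 12.4602

Final answer: vₚ/vₐ = 12.46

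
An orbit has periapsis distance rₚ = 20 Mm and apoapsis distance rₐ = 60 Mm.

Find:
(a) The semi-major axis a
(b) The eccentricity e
rₚ = 20 Mm = 2 × 10^7 m
rₐ = 60 Mm = 6 × 10^7 m
(a) a = (rₚ + rₐ)/2 = 4 × 10^7 m ≈ 40 Mm
(b) e = (rₐ − rₚ)/(rₐ + rₚ) = (4 × 10^7) / (8 × 10^7) = 0.5

Final answer:
(a) a = 40 Mm
(b) e = 0.5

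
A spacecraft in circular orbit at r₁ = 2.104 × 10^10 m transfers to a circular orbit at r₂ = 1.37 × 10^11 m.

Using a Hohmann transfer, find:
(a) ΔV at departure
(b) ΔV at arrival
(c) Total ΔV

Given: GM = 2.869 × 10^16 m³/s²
r₁ = 2.104 × 10^10 m
r₂ = 1.37 × 10^11 m
GM = 2.869 × 10^16 m³/s²
Transfer ellipse: a_t = (r₁ + r₂)/2 = 7.902 × 10^10 m
Circular speed at r₁: v₁ = √(GM/r₁) = 1167.73 m/s
Transfer speed at r₁ (periapsis): v₁ₜ = √(GM(2/r₁ − 1/a_t)) = 1537.57 m/s
(a) ΔV₁ = v₁ₜ − v₁ = 369.838 m/s ≈ 369.8 m/s
Circular speed at r₂: v₂ = √(GM/r₂) = 457.62 m/s
Transfer speed at r₂ (apoapsis): v₂ₜ = √(GM(2/r₂ − 1/a_t)) = 236.134 m/s
(b) ΔV₂ = v₂ − v₂ₜ = 221.486 m/s ≈ 221.5 m/s
(c) ΔV_total = ΔV₁ + ΔV₂ = 591.323 m/s ≈ 591.3 m/s

Final answer:
(a) ΔV₁ = 369.8 m/s
(b) ΔV₂ = 221.5 m/s
(c) ΔV_total = 591.3 m/s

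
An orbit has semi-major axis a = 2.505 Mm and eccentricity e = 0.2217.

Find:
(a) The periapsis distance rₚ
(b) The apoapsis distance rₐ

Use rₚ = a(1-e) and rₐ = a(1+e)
a = 2.505 Mm = 2.505 × 10^6 m
e = 0.2217:  1 − e = 0.7783,  1 + e = 1.2217
(a) rₚ = a(1 − e) = 2.505 × 10^6 m × 0.7783 = 1.94964 × 10^6 m ≈ 1.95 Mm
(b) rₐ = a(1 + e) = 2.505 × 10^6 m × 1.2217 = 3.06036 × 10^6 m ≈ 3.06 Mm

Final answer:
(a) rₚ = 1.95 Mm
(b) rₐ = 3.06 Mm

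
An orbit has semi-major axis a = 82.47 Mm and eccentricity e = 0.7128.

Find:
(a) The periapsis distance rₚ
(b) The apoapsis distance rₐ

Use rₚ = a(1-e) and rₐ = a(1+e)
a = 82.47 Mm = 8.247 × 10^7 m
e = 0.7128:  1 − e = 0.2872,  1 + e = 1.7128
(a) rₚ = a(1 − e) = 8.247 × 10^7 m × 0.2872 = 2.36854 × 10^7 m ≈ 23.69 Mm
(b) rₐ = a(1 + e) = 8.247 × 10^7 m × 1.7128 = 1.41255 × 10^8 m ≈ 141.3 Mm

Final answer:
(a) rₚ = 23.69 Mm
(b) rₐ = 141.3 Mm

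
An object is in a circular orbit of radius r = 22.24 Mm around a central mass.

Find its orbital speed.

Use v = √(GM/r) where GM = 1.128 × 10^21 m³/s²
r = 22.24 Mm = 2.224 × 10^7 m
GM = 1.128 × 10^21 m³/s²
GM/r = (1.128 × 10^21) / (2.224 × 10^7) = 5.07194 × 10^13 m²/s²
v = √(GM/r) = 7.12176 × 10^6 m/s ≈ 7122 km/s

Final answer: 7122 km/s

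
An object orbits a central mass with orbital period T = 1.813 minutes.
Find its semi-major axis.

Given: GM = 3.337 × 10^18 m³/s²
T = 1.813 minutes = 108.78 s
GM = 3.337 × 10^18 m³/s²
Kepler's third law: a³ = GM T² / (4π²)
T² = 11833.1 s²
a³ = (3.337 × 10^18) × 11833.1 / (4π²) = 1.00022 × 10^21 m³
a = (a³)^(1/3) = 1.00007 × 10^7 m ≈ 10 Mm

Final answer: 10 Mm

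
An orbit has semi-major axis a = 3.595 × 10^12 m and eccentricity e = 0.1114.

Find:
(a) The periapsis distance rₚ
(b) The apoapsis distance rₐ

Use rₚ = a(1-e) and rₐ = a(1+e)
a = 3.595 × 10^12 m
e = 0.1114:  1 − e = 0.8886,  1 + e = 1.1114
(a) rₚ = a(1 − e) = 3.595 × 10^12 m × 0.8886 = 3.19452 × 10^12 m ≈ 3.195 × 10^12 m
(b) rₐ = a(1 + e) = 3.595 × 10^12 m × 1.1114 = 3.99548 × 10^12 m ≈ 3.995 × 10^12 m

Final answer:
(a) rₚ = 3.195 × 10^12 m
(b) rₐ = 3.995 × 10^12 m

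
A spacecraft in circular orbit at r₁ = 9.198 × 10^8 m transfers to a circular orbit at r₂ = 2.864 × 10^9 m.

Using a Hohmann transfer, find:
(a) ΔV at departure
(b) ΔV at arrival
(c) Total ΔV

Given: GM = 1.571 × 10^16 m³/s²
r₁ = 9.198 × 10^8 m
r₂ = 2.864 × 10^9 m
GM = 1.571 × 10^16 m³/s²
Transfer ellipse: a_t = (r₁ + r₂)/2 = 1.8919 × 10^9 m
Circular speed at r₁: v₁ = √(GM/r₁) = 4132.77 m/s
Transfer speed at r₁ (periapsis): v₁ₜ = √(GM(2/r₁ − 1/a_t)) = 5084.86 m/s
(a) ΔV₁ = v₁ₜ − v₁ = 952.086 m/s ≈ 952.1 m/s
Circular speed at r₂: v₂ = √(GM/r₂) = 2342.08 m/s
Transfer speed at r₂ (apoapsis): v₂ₜ = √(GM(2/r₂ − 1/a_t)) = 1633.05 m/s
(b) ΔV₂ = v₂ − v₂ₜ = 709.03 m/s ≈ 709 m/s
(c) ΔV_total = ΔV₁ + ΔV₂ = 1661.12 m/s ≈ 1.661 km/s

Final answer:
(a) ΔV₁ = 952.1 m/s
(b) ΔV₂ = 709 m/s
(c) ΔV_total = 1.661 km/s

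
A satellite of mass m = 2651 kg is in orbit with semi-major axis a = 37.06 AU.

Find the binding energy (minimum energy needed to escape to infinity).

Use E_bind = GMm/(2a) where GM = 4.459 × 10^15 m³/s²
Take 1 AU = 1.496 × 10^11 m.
a = 37.06 AU = 5.54418 × 10^12 m
GM = 4.459 × 10^15 m³/s²
m = 2651 kg
GMm = 4.459 × 10^15 × 2651 = 1.18208 × 10^19 m³·kg/s²
2a = 1.10884 × 10^13 m
E_bind = GMm/(2a) = 1.06606 × 10^6 J ≈ 1.066 MJ

Final answer: 1.066 MJ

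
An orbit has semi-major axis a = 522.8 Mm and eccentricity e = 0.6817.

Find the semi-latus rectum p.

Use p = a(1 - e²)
a = 522.8 Mm = 5.228 × 10^8 m
e = 0.6817,  e² = 0.464715,  1 − e² = 0.535285
p = a(1 − e²) = 5.228 × 10^8 m × 0.535285 = 2.79847 × 10^8 m ≈ 279.8 Mm

Final answer: p = 279.8 Mm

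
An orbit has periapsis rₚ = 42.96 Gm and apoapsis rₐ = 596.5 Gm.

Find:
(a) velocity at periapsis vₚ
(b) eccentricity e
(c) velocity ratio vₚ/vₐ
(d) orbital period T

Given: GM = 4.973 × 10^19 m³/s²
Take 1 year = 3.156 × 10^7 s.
rₚ = 42.96 Gm = 4.296 × 10^10 m
rₐ = 596.5 Gm = 5.965 × 10^11 m
GM = 4.973 × 10^19 m³/s²
a = (rₚ + rₐ)/2 = 3.1973 × 10^11 m
e = (rₐ − rₚ)/(rₐ + rₚ) = (5.5354 × 10^11) / (6.3946 × 10^11) = 0.865637
(a) vₚ² = GM (2/rₚ − 1/a) = 4.973 × 10^19 × (4.65549 × 10^-11 − 3.12764 × 10^-12) = 2.15964 × 10^9 m²/s²;  vₚ = 46471.9 m/s ≈ 46.47 km/s
(b) e = 0.865637 ≈ 0.8656
(c) vₚ/vₐ = rₐ/rₚ (angular momentum) = (5.965 × 10^11) / (4.296 × 10^10) = 13.885 ≈ 13.89
(d) a³ = 3.26851 × 10^34 m³;  T = 2π √(a³/GM) = 2π × 2.56369 × 10^7 s = 1.61082 × 10^8 s ≈ 5.104 years

Final answer:
(a) velocity at periapsis vₚ = 46.47 km/s
(b) eccentricity e = 0.8656
(c) velocity ratio vₚ/vₐ = 13.89
(d) orbital period T = 5.104 years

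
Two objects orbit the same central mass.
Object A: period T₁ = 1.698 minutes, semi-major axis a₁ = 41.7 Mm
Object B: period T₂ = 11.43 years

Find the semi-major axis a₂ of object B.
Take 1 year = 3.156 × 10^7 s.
T₁ = 1.698 minutes = 101.88 s
T₂ = 11.43 years = 3.60731 × 10^8 s
a₁ = 41.7 Mm = 4.17 × 10^7 m
Kepler's third law: (T₂/T₁)² = (a₂/a₁)³  ⇒  a₂ = a₁ (T₂/T₁)^(2/3)
T₂/T₁ = 3.54074 × 10^6
(T₂/T₁)^(2/3) = 23230.7
a₂ = 4.17 × 10^7 m × 23230.7 = 9.68721 × 10^11 m ≈ 968.7 Gm

Final answer: a₂ = 968.7 Gm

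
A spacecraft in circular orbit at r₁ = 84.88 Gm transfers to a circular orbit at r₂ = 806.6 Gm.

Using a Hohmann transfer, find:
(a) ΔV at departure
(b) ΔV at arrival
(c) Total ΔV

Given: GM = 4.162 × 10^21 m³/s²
r₁ = 84.88 Gm = 8.488 × 10^10 m
r₂ = 806.6 Gm = 8.066 × 10^11 m
GM = 4.162 × 10^21 m³/s²
Transfer ellipse: a_t = (r₁ + r₂)/2 = 4.4574 × 10^11 m
Circular speed at r₁: v₁ = √(GM/r₁) = 221436 m/s
Transfer speed at r₁ (periapsis): v₁ₜ = √(GM(2/r₁ − 1/a_t)) = 297877 m/s
(a) ΔV₁ = v₁ₜ − v₁ = 76440.7 m/s ≈ 76.44 km/s
Circular speed at r₂: v₂ = √(GM/r₂) = 71832.7 m/s
Transfer speed at r₂ (apoapsis): v₂ₜ = √(GM(2/r₂ − 1/a_t)) = 31346.1 m/s
(b) ΔV₂ = v₂ − v₂ₜ = 40486.5 m/s ≈ 40.49 km/s
(c) ΔV_total = ΔV₁ + ΔV₂ = 116927 m/s ≈ 116.9 km/s

Final answer:
(a) ΔV₁ = 76.44 km/s
(b) ΔV₂ = 40.49 km/s
(c) ΔV_total = 116.9 km/s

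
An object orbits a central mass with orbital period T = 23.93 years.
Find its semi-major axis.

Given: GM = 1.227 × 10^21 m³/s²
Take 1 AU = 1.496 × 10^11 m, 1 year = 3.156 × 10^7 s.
T = 23.93 years = 7.55231 × 10^8 s
GM = 1.227 × 10^21 m³/s²
Kepler's third law: a³ = GM T² / (4π²)
T² = 5.70374 × 10^17 s²
a³ = (1.227 × 10^21) × (5.70374 × 10^17) / (4π²) = 1.77274 × 10^37 m³
a = (a³)^(1/3) = 2.60744 × 10^12 m ≈ 17.43 AU

Final answer: 17.43 AU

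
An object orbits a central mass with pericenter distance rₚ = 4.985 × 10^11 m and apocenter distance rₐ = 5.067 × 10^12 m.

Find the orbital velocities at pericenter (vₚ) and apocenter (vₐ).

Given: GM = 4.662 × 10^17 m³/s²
rₚ = 4.985 × 10^11 m
rₐ = 5.067 × 10^12 m
GM = 4.662 × 10^17 m³/s²
a = (rₚ + rₐ)/2 = 2.78275 × 10^12 m
Vis-viva: v² = GM (2/r − 1/a)
vₚ² = 4.662 × 10^17 × (4.01204 × 10^-12 − 3.59357 × 10^-13) = 1.70288 × 10^6 m²/s²
vₚ = 1304.94 m/s ≈ 1.305 km/s
vₐ² = 4.662 × 10^17 × (3.94711 × 10^-13 − 3.59357 × 10^-13) = 16482.1 m²/s²
vₐ = 128.383 m/s ≈ 128.4 m/s

Final answer: vₚ = 1.305 km/s, vₐ = 128.4 m/s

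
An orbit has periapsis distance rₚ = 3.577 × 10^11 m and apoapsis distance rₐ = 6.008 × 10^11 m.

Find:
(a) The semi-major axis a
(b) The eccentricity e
rₚ = 3.577 × 10^11 m
rₐ = 6.008 × 10^11 m
(a) a = (rₚ + rₐ)/2 = 4.7925 × 10^11 m ≈ 4.793 × 10^11 m
(b) e = (rₐ − rₚ)/(rₐ + rₚ) = (2.431 × 10^11) / (9.585 × 10^11) = 0.253625

Final answer:
(a) a = 4.793 × 10^11 m
(b) e = 0.2536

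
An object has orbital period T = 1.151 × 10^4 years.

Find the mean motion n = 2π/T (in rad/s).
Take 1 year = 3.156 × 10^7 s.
T = 1.151 × 10^4 years = 3.63256 × 10^11 s
n = 2π / (3.63256 × 10^11 s) = 1.72969 × 10^-11 rad/s ≈ 1.73 × 10^-11 rad/s

Final answer: n = 1.73 × 10^-11 rad/s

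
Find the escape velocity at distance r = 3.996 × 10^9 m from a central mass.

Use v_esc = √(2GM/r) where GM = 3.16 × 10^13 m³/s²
r = 3.996 × 10^9 m
GM = 3.16 × 10^13 m³/s²
2GM/r = 2 × (3.16 × 10^13) / (3.996 × 10^9) = 15815.8 m²/s²
v_esc = √(2GM/r) = 125.761 m/s ≈ 125.8 m/s

Final answer: 125.8 m/s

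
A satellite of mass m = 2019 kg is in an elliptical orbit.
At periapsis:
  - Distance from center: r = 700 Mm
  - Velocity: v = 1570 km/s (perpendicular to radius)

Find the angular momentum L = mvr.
r = 700 Mm = 7 × 10^8 m
v = 1570 km/s = 1.57 × 10^6 m/s
vr = 1.57 × 10^6 × 7 × 10^8 = 1.099 × 10^15 m²/s
L = m × vr = 2019 × 1.099 × 10^15 = 2.21888 × 10^18 kg·m²/s ≈ 2.219 × 10^18 kg·m²/s

Final answer: L = 2.219 × 10^18 kg·m²/s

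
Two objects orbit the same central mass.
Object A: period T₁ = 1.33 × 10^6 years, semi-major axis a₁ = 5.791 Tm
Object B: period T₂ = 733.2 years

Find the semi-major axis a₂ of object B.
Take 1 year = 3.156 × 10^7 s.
T₁ = 1.33 × 10^6 years = 4.19748 × 10^13 s
T₂ = 733.2 years = 2.31398 × 10^10 s
a₁ = 5.791 Tm = 5.791 × 10^12 m
Kepler's third law: (T₂/T₁)² = (a₂/a₁)³  ⇒  a₂ = a₁ (T₂/T₁)^(2/3)
T₂/T₁ = 0.000551278
(T₂/T₁)^(2/3) = 0.00672327
a₂ = 5.791 × 10^12 m × 0.00672327 = 3.89345 × 10^10 m ≈ 38.93 Gm

Final answer: a₂ = 38.93 Gm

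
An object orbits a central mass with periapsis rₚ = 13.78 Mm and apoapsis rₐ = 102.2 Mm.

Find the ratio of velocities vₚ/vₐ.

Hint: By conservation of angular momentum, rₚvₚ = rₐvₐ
rₚ = 13.78 Mm = 1.378 × 10^7 m
rₐ = 102.2 Mm = 1.022 × 10^8 m
rₚvₚ = rₐvₐ  ⇒  vₚ/vₐ = rₐ/rₚ
vₚ/vₐ = (1.022 × 10^8) / (1.378 × 10^7) = 7.41655

Final answer: vₚ/vₐ = 7.417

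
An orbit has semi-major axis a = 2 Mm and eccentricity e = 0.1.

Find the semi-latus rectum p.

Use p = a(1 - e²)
a = 2 Mm = 2 × 10^6 m
e = 0.1,  e² = 0.01,  1 − e² = 0.99
p = a(1 − e²) = 2 × 10^6 m × 0.99 = 1.98 × 10^6 m ≈ 1.98 Mm

Final answer: p = 1.98 Mm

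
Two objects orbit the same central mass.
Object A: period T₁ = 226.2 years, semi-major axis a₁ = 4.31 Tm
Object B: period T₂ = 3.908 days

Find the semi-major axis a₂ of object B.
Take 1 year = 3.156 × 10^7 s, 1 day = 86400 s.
T₁ = 226.2 years = 7.13887 × 10^9 s
T₂ = 3.908 days = 337651 s
a₁ = 4.31 Tm = 4.31 × 10^12 m
Kepler's third law: (T₂/T₁)² = (a₂/a₁)³  ⇒  a₂ = a₁ (T₂/T₁)^(2/3)
T₂/T₁ = 4.72976 × 10^-5
(T₂/T₁)^(2/3) = 0.00130785
a₂ = 4.31 × 10^12 m × 0.00130785 = 5.63685 × 10^9 m ≈ 5.637 Gm

Final answer: a₂ = 5.637 Gm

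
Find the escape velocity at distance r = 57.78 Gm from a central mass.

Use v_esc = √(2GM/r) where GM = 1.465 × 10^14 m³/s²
r = 57.78 Gm = 5.778 × 10^10 m
GM = 1.465 × 10^14 m³/s²
2GM/r = 2 × (1.465 × 10^14) / (5.778 × 10^10) = 5070.96 m²/s²
v_esc = √(2GM/r) = 71.2107 m/s ≈ 71.21 m/s

Final answer: 71.21 m/s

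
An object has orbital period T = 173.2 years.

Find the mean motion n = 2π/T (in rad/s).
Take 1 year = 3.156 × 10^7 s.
T = 173.2 years = 5.46619 × 10^9 s
n = 2π / (5.46619 × 10^9 s) = 1.14946 × 10^-9 rad/s ≈ 1.149 × 10^-9 rad/s

Final answer: n = 1.149 × 10^-9 rad/s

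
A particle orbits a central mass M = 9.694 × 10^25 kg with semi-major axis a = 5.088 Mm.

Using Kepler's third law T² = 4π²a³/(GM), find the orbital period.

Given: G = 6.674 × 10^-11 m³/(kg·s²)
M = 9.694 × 10^25 kg
GM = G × M = 6.674 × 10^-11 × 9.694 × 10^25 = 6.46978 × 10^15 m³/s²
a = 5.088 Mm = 5.088 × 10^6 m
a³ = 1.31717 × 10^20 m³
T = 2π √(a³/GM) = 2π √((1.31717 × 10^20) / (6.46978 × 10^15)) = 2π × 142.684 s
T = 896.512 s ≈ 14.94 minutes

Final answer: 14.94 minutes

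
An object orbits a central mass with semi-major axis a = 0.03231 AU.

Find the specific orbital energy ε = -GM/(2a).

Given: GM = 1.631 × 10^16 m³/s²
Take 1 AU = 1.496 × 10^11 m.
a = 0.03231 AU = 4.83358 × 10^9 m
GM = 1.631 × 10^16 m³/s²
2a = 9.66715 × 10^9 m
ε = −GM/(2a) = -1.68716 × 10^6 J/kg ≈ -1.687 MJ/kg

Final answer: -1.687 MJ/kg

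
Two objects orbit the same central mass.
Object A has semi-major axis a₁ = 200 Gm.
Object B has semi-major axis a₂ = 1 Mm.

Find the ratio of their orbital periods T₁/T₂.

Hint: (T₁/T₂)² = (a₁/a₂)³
a₁ = 200 Gm = 2 × 10^11 m
a₂ = 1 Mm = 1 × 10^6 m
a₁/a₂ = 200000
T₁/T₂ = (a₁/a₂)^(3/2) = (200000)^1.5 = 8.94427 × 10^7

Final answer: T₁/T₂ = 8.944 × 10^7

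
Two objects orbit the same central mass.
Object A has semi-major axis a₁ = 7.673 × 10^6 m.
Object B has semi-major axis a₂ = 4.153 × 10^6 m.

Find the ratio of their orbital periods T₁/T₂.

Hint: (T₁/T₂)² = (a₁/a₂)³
a₁ = 7.673 × 10^6 m
a₂ = 4.153 × 10^6 m
a₁/a₂ = 1.84758
T₁/T₂ = (a₁/a₂)^(3/2) = (1.84758)^1.5 = 2.51134

Final answer: T₁/T₂ = 2.511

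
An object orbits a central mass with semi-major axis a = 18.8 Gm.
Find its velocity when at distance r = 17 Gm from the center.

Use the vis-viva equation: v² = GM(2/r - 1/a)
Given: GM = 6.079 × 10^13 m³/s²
a = 18.8 Gm = 1.88 × 10^10 m
r = 17 Gm = 1.7 × 10^10 m
GM = 6.079 × 10^13 m³/s²
2/r − 1/a = 1.17647 × 10^-10 − 5.31915 × 10^-11 = 6.44556 × 10^-11 m⁻¹
v² = GM (2/r − 1/a) = 3918.25 m²/s²
v = 62.596 m/s ≈ 62.6 m/s

Final answer: 62.6 m/s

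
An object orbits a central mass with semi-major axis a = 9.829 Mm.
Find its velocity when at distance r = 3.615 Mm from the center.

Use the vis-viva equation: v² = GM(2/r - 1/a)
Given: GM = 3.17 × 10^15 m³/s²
a = 9.829 Mm = 9.829 × 10^6 m
r = 3.615 Mm = 3.615 × 10^6 m
GM = 3.17 × 10^15 m³/s²
2/r − 1/a = 5.5325 × 10^-7 − 1.0174 × 10^-7 = 4.51511 × 10^-7 m⁻¹
v² = GM (2/r − 1/a) = 1.43129 × 10^9 m²/s²
v = 37832.4 m/s ≈ 37.83 km/s

Final answer: 37.83 km/s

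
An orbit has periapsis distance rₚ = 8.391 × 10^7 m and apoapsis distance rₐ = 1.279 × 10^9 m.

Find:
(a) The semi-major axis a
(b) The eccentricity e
rₚ = 8.391 × 10^7 m
rₐ = 1.279 × 10^9 m
(a) a = (rₚ + rₐ)/2 = 6.81455 × 10^8 m ≈ 6.815 × 10^8 m
(b) e = (rₐ − rₚ)/(rₐ + rₚ) = (1.19509 × 10^9) / (1.36291 × 10^9) = 0.876866

Final answer:
(a) a = 6.815 × 10^8 m
(b) e = 0.8769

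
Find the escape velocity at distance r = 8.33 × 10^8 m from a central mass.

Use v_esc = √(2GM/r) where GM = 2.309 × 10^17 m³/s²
r = 8.33 × 10^8 m
GM = 2.309 × 10^17 m³/s²
2GM/r = 2 × (2.309 × 10^17) / (8.33 × 10^8) = 5.54382 × 10^8 m²/s²
v_esc = √(2GM/r) = 23545.3 m/s ≈ 23.55 km/s

Final answer: 23.55 km/s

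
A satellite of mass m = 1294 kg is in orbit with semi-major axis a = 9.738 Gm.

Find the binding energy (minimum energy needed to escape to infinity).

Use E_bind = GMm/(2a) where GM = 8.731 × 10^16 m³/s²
a = 9.738 Gm = 9.738 × 10^9 m
GM = 8.731 × 10^16 m³/s²
m = 1294 kg
GMm = 8.731 × 10^16 × 1294 = 1.12979 × 10^20 m³·kg/s²
2a = 1.9476 × 10^10 m
E_bind = GMm/(2a) = 5.80094 × 10^9 J ≈ 5.801 GJ

Final answer: 5.801 GJ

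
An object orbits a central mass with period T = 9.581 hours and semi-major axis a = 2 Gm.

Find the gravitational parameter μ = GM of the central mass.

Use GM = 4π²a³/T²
T = 9.581 hours = 34491.6 s
a = 2 Gm = 2 × 10^9 m
a³ = 8 × 10^27 m³
T² = 1.18967 × 10^9 s²
GM = 4π² × (8 × 10^27) / (1.18967 × 10^9) = 2.65475 × 10^20 m³/s²
GM ≈ 2.655 × 10^20 m³/s²

Final answer: GM = 2.655 × 10^20 m³/s²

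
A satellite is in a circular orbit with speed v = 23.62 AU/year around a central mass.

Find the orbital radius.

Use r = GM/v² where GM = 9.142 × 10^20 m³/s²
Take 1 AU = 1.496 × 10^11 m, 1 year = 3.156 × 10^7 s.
v = 23.62 AU/year = 111963 m/s
GM = 9.142 × 10^20 m³/s²
v² = 1.25357 × 10^10 m²/s²
r = GM/v² = (9.142 × 10^20) / (1.25357 × 10^10) = 7.29277 × 10^10 m ≈ 0.4875 AU

Final answer: 0.4875 AU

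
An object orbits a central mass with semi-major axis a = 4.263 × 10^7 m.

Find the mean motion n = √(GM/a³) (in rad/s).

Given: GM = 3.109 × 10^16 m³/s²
a = 4.263 × 10^7 m
GM = 3.109 × 10^16 m³/s²
a³ = 7.74722 × 10^22 m³
GM/a³ = (3.109 × 10^16) / (7.74722 × 10^22) = 4.01305 × 10^-7 s⁻²
n = √(GM/a³) = 0.000633486 rad/s ≈ 0.0006335 rad/s

Final answer: n = 0.0006335 rad/s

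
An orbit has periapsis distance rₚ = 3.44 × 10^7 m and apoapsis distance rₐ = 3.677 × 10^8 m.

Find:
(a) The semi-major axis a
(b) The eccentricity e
rₚ = 3.44 × 10^7 m
rₐ = 3.677 × 10^8 m
(a) a = (rₚ + rₐ)/2 = 2.0105 × 10^8 m ≈ 2.01 × 10^8 m
(b) e = (rₐ − rₚ)/(rₐ + rₚ) = (3.333 × 10^8) / (4.021 × 10^8) = 0.828898

Final answer:
(a) a = 2.01 × 10^8 m
(b) e = 0.8289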